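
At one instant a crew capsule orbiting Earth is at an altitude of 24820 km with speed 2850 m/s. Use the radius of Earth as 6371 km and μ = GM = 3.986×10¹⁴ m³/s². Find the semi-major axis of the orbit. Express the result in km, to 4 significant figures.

a ≈ 22860 km

r = 6371 + 24820 = 31191 km = 3.119×10⁷ m.
Specific orbital energy ε = v²/2 − μ/r = (2850)²/2 − 3.986×10¹⁴/3.119×10⁷ = -8.718×10⁶ J/kg.
Since ε = −μ/(2a), a = −μ/(2ε) = 2.286×10⁷ m = 22861 km.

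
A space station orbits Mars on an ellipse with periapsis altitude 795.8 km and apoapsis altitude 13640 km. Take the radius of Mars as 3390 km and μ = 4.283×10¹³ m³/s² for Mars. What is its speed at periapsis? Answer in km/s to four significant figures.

v ≈ 4.053 km/s

r_p = 3390 + 795.8 = 4185.8 km = 4.1858×10⁶ m.
r_a = 3390 + 13640 = 17030 km = 1.7030×10⁷ m.
Semi-major axis a = (r_p + r_a)/2 = 10608 km = 1.061×10⁷ m.
Vis-viva: v² = μ(2/r − 1/a) = 4.283×10¹³ × (4.778×10⁻⁷ − 9.427×10⁻⁸) = 1.643×10⁷ m²/s².
v = 4053 m/s = 4.053 km/s.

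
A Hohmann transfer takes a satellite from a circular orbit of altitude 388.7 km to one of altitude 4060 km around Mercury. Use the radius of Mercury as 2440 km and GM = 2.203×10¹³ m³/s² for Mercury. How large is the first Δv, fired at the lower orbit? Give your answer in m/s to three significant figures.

Δv ≈ 504 m/s

r₁ = 2440 + 388.7 = 2828.7 km = 2.8287×10⁶ m.
r₂ = 2440 + 4060 = 6500.0 km = 6.5000×10⁶ m.
Transfer ellipse a_t = (r₁ + r₂)/2 = 4.664×10⁶ m.
At r₁: circular v_c1 = √(μ/r₁) = 2791 m/s; transfer-periherm v_p = √[μ(2/r₁ − 1/a_t)] = 3294 m/s.
Δv₁ = v_p − v_c1 = 503.7 m/s.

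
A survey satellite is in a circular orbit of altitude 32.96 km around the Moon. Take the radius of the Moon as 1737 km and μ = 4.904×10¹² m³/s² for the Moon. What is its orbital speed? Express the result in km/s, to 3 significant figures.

v ≈ 1.66 km/s

r = 1737 + 32.96 = 1770.0 km = 1.7700×10⁶ m.
For a circular orbit v = √(μ/r) = √(4.904×10¹² / 1.770×10⁶) = √(2.771×10⁶) = 1665 m/s.
That is 1.665 km/s.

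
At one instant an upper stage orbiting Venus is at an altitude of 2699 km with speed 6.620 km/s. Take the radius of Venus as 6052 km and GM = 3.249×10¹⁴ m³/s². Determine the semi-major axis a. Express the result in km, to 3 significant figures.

a ≈ 10700 km

r = 6052 + 2699 = 8751.0 km = 8.751×10⁶ m.
Specific orbital energy ε = v²/2 − μ/r = (6620)²/2 − 3.249×10¹⁴/8.751×10⁶ = -1.521×10⁷ J/kg.
Since ε = −μ/(2a), a = −μ/(2ε) = 1.068×10⁷ m = 10677 km.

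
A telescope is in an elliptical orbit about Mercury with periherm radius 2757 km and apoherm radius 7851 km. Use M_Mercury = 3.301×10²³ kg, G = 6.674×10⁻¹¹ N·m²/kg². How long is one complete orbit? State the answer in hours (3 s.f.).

μ = GM = 6.674×10⁻¹¹ × 3.301×10²³ = 2.203×10¹³ m³/s².
Semi-major axis a = (r_p + r_a)/2 = (2757.0 + 7851.0)/2 = 5304.0 km = 5.304×10⁶ m.
By Kepler's third law T = 2π√(a³/μ) = 2π × 2.602×10³ = 1.635×10⁴ s.
= 4.542 hours.

T ≈ 4.54 hours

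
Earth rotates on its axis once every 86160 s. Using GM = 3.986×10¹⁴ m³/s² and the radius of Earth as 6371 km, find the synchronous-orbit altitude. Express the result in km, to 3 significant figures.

h_sync ≈ 35800 km

A synchronous orbit has period T, so by Kepler's third law a = (μT²/4π²)^(1/3).
μT²/4π² = 3.986×10¹⁴ × (8.616×10⁴)² / 39.48 = 7.495×10²² m³.
a = 4.216×10⁷ m = 42163 km.
Altitude h = a − R = 42163 − 6371 = 35792 km.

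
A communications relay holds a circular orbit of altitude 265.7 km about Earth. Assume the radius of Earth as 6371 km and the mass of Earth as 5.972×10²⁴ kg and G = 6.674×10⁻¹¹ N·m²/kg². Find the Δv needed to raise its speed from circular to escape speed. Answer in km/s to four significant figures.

Δv ≈ 3.210 km/s

μ = GM = 6.674×10⁻¹¹ × 5.972×10²⁴ = 3.986×10¹⁴ m³/s².
r = 6371 + 265.7 = 6636.7 km = 6.6367×10⁶ m.
Circular speed v_c = √(μ/r) = 7750 m/s.
Escape speed v_esc = √(2μ/r) = √2 × v_c = 10960 m/s.
Δv = v_esc − v_c = 3210 m/s = 3.210 km/s.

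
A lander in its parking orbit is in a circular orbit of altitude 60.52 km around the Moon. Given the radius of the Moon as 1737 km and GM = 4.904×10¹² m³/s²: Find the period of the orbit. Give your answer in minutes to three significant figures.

r = 1737 + 60.52 = 1797.5 km = 1.7975×10⁶ m.
Kepler's third law: T = 2π√(r³/μ) = 2π√((1.798×10⁶)³ / 4.904×10¹²).
r³/μ = 1.184×10⁶ s², so T = 2π × 1.088×10³ = 6.838×10³ s.
Converting: 6.838×10³ s ÷ 60.00 = 114.0 minutes.

T ≈ 114 minutes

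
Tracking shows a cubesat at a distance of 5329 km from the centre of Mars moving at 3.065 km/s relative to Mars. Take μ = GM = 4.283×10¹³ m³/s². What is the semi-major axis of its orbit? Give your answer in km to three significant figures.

a ≈ 6410 km

r = 5.329×10⁶ m.
Vis-viva rearranged: 1/a = 2/r − v²/μ = 3.753×10⁻⁷ − 2.193×10⁻⁷ = 1.560×10⁻⁷ m⁻¹.
a = 6.412×10⁶ m = 6411.6 km.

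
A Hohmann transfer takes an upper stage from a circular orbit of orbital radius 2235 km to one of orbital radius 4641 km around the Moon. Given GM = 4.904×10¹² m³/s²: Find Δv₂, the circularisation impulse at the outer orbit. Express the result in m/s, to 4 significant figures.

r₁ = 2235 km = 2.235×10⁶ m.
r₂ = 4641 km = 4.641×10⁶ m.
Transfer ellipse a_t = (r₁ + r₂)/2 = 3.438×10⁶ m.
At r₁: circular v_c1 = √(μ/r₁) = 1481 m/s; transfer-perilune v_p = √[μ(2/r₁ − 1/a_t)] = 1721 m/s.
At r₂: circular v_c2 = √(μ/r₂) = 1028 m/s; transfer-apolune v_a = √[μ(2/r₂ − 1/a_t)] = 828.8 m/s.
Δv₂ = v_c2 − v_a = 199.1 m/s.

Δv ≈ 199.1 m/s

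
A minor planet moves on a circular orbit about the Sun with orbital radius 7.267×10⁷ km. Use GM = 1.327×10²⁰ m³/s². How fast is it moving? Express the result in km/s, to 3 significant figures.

r = 7.267×10⁷ km = 7.267×10¹⁰ m.
For a circular orbit v = √(μ/r) = √(1.327×10²⁰ / 7.267×10¹⁰) = √(1.826×10⁹) = 42730 m/s.
That is 42.73 km/s.

v ≈ 42.7 km/s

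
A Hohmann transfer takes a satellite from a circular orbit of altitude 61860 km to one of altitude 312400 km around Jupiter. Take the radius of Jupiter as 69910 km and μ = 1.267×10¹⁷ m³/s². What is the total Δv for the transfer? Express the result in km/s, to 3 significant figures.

Δv_total ≈ 12.0 km/s

r₁ = 69910 + 61860 = 131770 km = 1.3177×10⁸ m.
r₂ = 69910 + 312400 = 382310 km = 3.8231×10⁸ m.
Transfer ellipse a_t = (r₁ + r₂)/2 = 2.570×10⁸ m.
At r₁: circular v_c1 = √(μ/r₁) = 31010 m/s; transfer-perijove v_p = √[μ(2/r₁ − 1/a_t)] = 37820 m/s.
Δv₁ = v_p − v_c1 = 6809 m/s.
At r₂: circular v_c2 = √(μ/r₂) = 18200 m/s; transfer-apojove v_a = √[μ(2/r₂ − 1/a_t)] = 13030 m/s.
Δv₂ = v_c2 − v_a = 5170 m/s.
Total Δv = Δv₁ + Δv₂ = 11980 m/s = 11.98 km/s.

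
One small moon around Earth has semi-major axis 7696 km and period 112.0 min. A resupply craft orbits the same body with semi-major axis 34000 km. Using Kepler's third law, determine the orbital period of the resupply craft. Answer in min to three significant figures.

Kepler's third law: T² ∝ a³, so T₂ = T₁ (a₂/a₁)^(3/2).
a₂/a₁ = 4.418, (a₂/a₁)^(3/2) = 9.286.
T₂ = 112.0 × 9.286 = 1040 min.

T₂ ≈ 1040 min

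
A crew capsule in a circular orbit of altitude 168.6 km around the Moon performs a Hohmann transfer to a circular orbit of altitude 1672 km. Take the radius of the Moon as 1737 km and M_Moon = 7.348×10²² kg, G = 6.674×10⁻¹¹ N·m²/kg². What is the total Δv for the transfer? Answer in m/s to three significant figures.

μ = GM = 6.674×10⁻¹¹ × 7.348×10²² = 4.904×10¹² m³/s².
r₁ = 1737 + 168.6 = 1905.6 km = 1.9056×10⁶ m.
r₂ = 1737 + 1672 = 3409.0 km = 3.4090×10⁶ m.
Transfer ellipse a_t = (r₁ + r₂)/2 = 2.657×10⁶ m.
At r₁: circular v_c1 = √(μ/r₁) = 1604 m/s; transfer-perilune v_p = √[μ(2/r₁ − 1/a_t)] = 1817 m/s.
Δv₁ = v_p − v_c1 = 212.8 m/s.
At r₂: circular v_c2 = √(μ/r₂) = 1199 m/s; transfer-apolune v_a = √[μ(2/r₂ − 1/a_t)] = 1016 m/s.
Δv₂ = v_c2 − v_a = 183.7 m/s.
Total Δv = Δv₁ + Δv₂ = 396.5 m/s.

Δv_total ≈ 397 m/s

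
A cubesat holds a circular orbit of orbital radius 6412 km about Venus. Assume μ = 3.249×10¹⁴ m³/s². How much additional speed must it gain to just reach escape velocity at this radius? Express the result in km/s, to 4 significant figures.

Δv ≈ 2.949 km/s

r = 6412 km = 6.412×10⁶ m.
Circular speed v_c = √(μ/r) = 7118 m/s.
Escape speed v_esc = √(2μ/r) = √2 × v_c = 10070 m/s.
Δv = v_esc − v_c = 2949 m/s = 2.949 km/s.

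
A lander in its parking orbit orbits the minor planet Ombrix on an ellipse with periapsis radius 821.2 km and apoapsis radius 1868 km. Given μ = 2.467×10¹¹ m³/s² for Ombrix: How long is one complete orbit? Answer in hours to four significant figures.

Semi-major axis a = (r_p + r_a)/2 = (821.20 + 1868.0)/2 = 1344.6 km = 1.345×10⁶ m.
By Kepler's third law T = 2π√(a³/μ) = 2π × 3.139×10³ = 1.972×10⁴ s.
= 5.479 hours.

T ≈ 5.479 hours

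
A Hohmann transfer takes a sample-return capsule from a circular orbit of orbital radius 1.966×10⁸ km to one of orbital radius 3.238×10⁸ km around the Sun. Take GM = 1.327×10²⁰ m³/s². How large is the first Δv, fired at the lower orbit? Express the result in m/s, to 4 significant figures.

r₁ = 1.966×10⁸ km = 1.966×10¹¹ m.
r₂ = 3.238×10⁸ km = 3.238×10¹¹ m.
Transfer ellipse a_t = (r₁ + r₂)/2 = 2.602×10¹¹ m.
At r₁: circular v_c1 = √(μ/r₁) = 25980 m/s; transfer-perihelion v_p = √[μ(2/r₁ − 1/a_t)] = 28980 m/s.
Δv₁ = v_p − v_c1 = 3002 m/s.

Δv ≈ 3002 m/s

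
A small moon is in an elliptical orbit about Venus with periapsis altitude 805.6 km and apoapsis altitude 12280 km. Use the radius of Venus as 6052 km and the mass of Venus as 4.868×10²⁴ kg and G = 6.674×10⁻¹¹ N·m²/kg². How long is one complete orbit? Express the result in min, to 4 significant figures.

T ≈ 259.7 min

μ = GM = 6.674×10⁻¹¹ × 4.868×10²⁴ = 3.249×10¹⁴ m³/s².
r_p = 6052 + 805.6 = 6857.6 km = 6.8576×10⁶ m.
r_a = 6052 + 12280 = 18332 km = 1.8332×10⁷ m.
Semi-major axis a = (r_p + r_a)/2 = (6857.6 + 18332)/2 = 12595 km = 1.259×10⁷ m.
By Kepler's third law T = 2π√(a³/μ) = 2π × 2.480×10³ = 1.558×10⁴ s.
= 259.7 min.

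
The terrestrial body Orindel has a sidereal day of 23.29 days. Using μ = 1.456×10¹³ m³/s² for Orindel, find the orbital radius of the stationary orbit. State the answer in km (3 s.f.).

r_sync ≈ 1.14×10⁵ km

T = 23.29 days = 2.012×10⁶ s.
A synchronous orbit has period T, so by Kepler's third law a = (μT²/4π²)^(1/3).
μT²/4π² = 1.456×10¹³ × (2.012×10⁶)² / 39.48 = 1.493×10²⁴ m³.
a = 1.143×10⁸ m = 1.1430×10⁵ km.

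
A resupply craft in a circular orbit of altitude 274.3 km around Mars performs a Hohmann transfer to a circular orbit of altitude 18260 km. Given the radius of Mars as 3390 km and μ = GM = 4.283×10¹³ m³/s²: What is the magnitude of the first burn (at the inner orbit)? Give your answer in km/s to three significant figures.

r₁ = 3390 + 274.3 = 3664.3 km = 3.6643×10⁶ m.
r₂ = 3390 + 18260 = 21650 km = 2.1650×10⁷ m.
Transfer ellipse a_t = (r₁ + r₂)/2 = 1.266×10⁷ m.
At r₁: circular v_c1 = √(μ/r₁) = 3419 m/s; transfer-periapsis v_p = √[μ(2/r₁ − 1/a_t)] = 4471 m/s.
Δv₁ = v_p − v_c1 = 1053 m/s.
= 1.053 km/s.

Δv ≈ 1.05 km/s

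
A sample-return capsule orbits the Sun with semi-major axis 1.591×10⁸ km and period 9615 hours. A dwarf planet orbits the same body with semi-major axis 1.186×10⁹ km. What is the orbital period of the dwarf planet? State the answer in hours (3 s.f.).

T₂ ≈ 1.96×10⁵ hours

Kepler's third law: T² ∝ a³, so T₂ = T₁ (a₂/a₁)^(3/2).
a₂/a₁ = 7.454, (a₂/a₁)^(3/2) = 20.35.
T₂ = 9615 × 20.35 = 1.957×10⁵ hours.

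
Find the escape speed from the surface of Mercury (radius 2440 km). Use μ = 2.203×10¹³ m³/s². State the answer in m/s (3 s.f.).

r = R = 2.440×10⁶ m.
Escape speed v_esc = √(2μ/r) = √(2 × 2.203×10¹³ / 2.440×10⁶) = √(1.806×10⁷) = 4249 m/s.

v_esc ≈ 4250 m/s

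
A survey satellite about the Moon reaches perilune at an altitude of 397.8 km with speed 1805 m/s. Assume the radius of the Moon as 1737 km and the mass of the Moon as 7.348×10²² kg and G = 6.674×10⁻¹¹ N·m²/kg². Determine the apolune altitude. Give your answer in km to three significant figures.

μ = GM = 6.674×10⁻¹¹ × 7.348×10²² = 4.904×10¹² m³/s².
r_p = 1737 + 397.8 = 2134.8 km = 2.135×10⁶ m.
Specific energy ε = v²/2 − μ/r = -6.682×10⁵ J/kg, so a = −μ/(2ε) = 3.670×10⁶ m.
The apsides satisfy r_p + r_a = 2a, so the apolune radius is 2a − r_p = 5.205×10⁶ m = 5204.6 km.
Apolune altitude = 5204.6 − 1737 = 3467.6 km.

apolune altitude ≈ 3470 km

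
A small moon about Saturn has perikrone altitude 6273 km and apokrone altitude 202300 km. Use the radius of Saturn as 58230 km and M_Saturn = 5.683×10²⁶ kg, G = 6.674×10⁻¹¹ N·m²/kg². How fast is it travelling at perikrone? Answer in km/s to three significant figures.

v ≈ 30.7 km/s

μ = GM = 6.674×10⁻¹¹ × 5.683×10²⁶ = 3.793×10¹⁶ m³/s².
r_p = 58230 + 6273 = 64503 km = 6.4503×10⁷ m.
r_a = 58230 + 202300 = 260530 km = 2.6053×10⁸ m.
Semi-major axis a = (r_p + r_a)/2 = 1.6252×10⁵ km = 1.625×10⁸ m.
Vis-viva: v² = μ(2/r − 1/a) = 3.793×10¹⁶ × (3.101×10⁻⁸ − 6.153×10⁻⁹) = 9.426×10⁸ m²/s².
v = 30700 m/s = 30.70 km/s.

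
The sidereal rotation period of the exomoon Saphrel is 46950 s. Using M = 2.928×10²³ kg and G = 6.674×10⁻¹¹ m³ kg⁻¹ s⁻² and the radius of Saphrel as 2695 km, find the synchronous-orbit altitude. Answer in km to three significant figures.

μ = GM = 6.674×10⁻¹¹ × 2.928×10²³ = 1.954×10¹³ m³/s².
A synchronous orbit has period T, so by Kepler's third law a = (μT²/4π²)^(1/3).
μT²/4π² = 1.954×10¹³ × (4.695×10⁴)² / 39.48 = 1.091×10²¹ m³.
a = 1.029×10⁷ m = 10295 km.
Altitude h = a − R = 10295 − 2695 = 7599.9 km.

h_sync ≈ 7600 km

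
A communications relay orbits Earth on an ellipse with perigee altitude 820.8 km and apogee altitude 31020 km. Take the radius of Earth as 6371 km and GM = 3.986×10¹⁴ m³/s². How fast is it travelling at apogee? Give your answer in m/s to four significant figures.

r_p = 6371 + 820.8 = 7191.8 km = 7.1918×10⁶ m.
r_a = 6371 + 31020 = 37391 km = 3.7391×10⁷ m.
Semi-major axis a = (r_p + r_a)/2 = 22291 km = 2.229×10⁷ m.
Vis-viva: v² = μ(2/r − 1/a) = 3.986×10¹⁴ × (5.349×10⁻⁸ − 4.486×10⁻⁸) = 3.439×10⁶ m²/s².
v = 1855 m/s.

v ≈ 1855 m/s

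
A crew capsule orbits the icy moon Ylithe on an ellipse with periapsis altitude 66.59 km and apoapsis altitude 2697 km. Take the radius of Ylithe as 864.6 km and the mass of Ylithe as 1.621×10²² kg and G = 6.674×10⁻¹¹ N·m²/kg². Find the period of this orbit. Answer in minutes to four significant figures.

T ≈ 339.0 minutes

μ = GM = 6.674×10⁻¹¹ × 1.621×10²² = 1.082×10¹² m³/s².
r_p = 864.6 + 66.59 = 931.19 km = 9.3119×10⁵ m.
r_a = 864.6 + 2697 = 3561.6 km = 3.5616×10⁶ m.
Semi-major axis a = (r_p + r_a)/2 = (931.19 + 3561.6)/2 = 2246.4 km = 2.246×10⁶ m.
By Kepler's third law T = 2π√(a³/μ) = 2π × 3.237×10³ = 2.034×10⁴ s.
= 339.0 minutes.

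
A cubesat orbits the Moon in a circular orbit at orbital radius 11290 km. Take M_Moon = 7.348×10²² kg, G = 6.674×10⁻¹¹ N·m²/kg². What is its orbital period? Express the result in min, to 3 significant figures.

T ≈ 1790 min

μ = GM = 6.674×10⁻¹¹ × 7.348×10²² = 4.904×10¹² m³/s².
r = 11290 km = 1.129×10⁷ m.
Kepler's third law: T = 2π√(r³/μ) = 2π√((1.129×10⁷)³ / 4.904×10¹²).
r³/μ = 2.934×10⁸ s², so T = 2π × 1.713×10⁴ = 1.076×10⁵ s.
Converting: 1.076×10⁵ s ÷ 60.00 = 1794 min.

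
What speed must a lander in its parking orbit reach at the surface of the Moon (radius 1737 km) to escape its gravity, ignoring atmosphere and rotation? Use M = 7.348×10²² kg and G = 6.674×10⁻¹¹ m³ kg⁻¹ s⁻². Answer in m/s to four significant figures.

v_esc ≈ 2376 m/s

μ = GM = 6.674×10⁻¹¹ × 7.348×10²² = 4.904×10¹² m³/s².
r = R = 1.737×10⁶ m.
Escape speed v_esc = √(2μ/r) = √(2 × 4.904×10¹² / 1.737×10⁶) = √(5.647×10⁶) = 2376 m/s.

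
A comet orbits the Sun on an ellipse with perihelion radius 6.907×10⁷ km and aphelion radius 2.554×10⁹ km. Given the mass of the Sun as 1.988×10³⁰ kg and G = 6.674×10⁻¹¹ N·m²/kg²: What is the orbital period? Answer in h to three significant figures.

T ≈ 228000 h

μ = GM = 6.674×10⁻¹¹ × 1.988×10³⁰ = 1.327×10²⁰ m³/s².
Semi-major axis a = (r_p + r_a)/2 = (6.9070×10⁷ + 2.5540×10⁹)/2 = 1.3115×10⁹ km = 1.312×10¹² m.
By Kepler's third law T = 2π√(a³/μ) = 2π × 1.304×10⁸ = 8.193×10⁸ s.
= 2.276×10⁵ h.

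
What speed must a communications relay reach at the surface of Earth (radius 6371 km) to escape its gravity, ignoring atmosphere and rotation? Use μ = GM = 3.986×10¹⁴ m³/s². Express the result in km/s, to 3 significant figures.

r = R = 6.371×10⁶ m.
Escape speed v_esc = √(2μ/r) = √(2 × 3.986×10¹⁴ / 6.371×10⁶) = √(1.251×10⁸) = 11190 m/s.
= 11.19 km/s.

v_esc ≈ 11.2 km/s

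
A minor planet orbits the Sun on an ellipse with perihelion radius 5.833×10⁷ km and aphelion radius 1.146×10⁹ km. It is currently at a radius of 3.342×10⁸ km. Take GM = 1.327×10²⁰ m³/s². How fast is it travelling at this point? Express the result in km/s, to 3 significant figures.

Semi-major axis a = (r_p + r_a)/2 = 6.0216×10⁸ km = 6.022×10¹¹ m.
Vis-viva: v² = μ(2/r − 1/a) = 1.327×10²⁰ × (5.984×10⁻¹² − 1.661×10⁻¹²) = 5.738×10⁸ m²/s².
v = 23950 m/s = 23.95 km/s.

v ≈ 24.0 km/s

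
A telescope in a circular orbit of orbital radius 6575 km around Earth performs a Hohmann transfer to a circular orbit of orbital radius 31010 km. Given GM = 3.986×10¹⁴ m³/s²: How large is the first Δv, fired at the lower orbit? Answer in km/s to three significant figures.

r₁ = 6575 km = 6.575×10⁶ m.
r₂ = 31010 km = 3.101×10⁷ m.
Transfer ellipse a_t = (r₁ + r₂)/2 = 1.879×10⁷ m.
At r₁: circular v_c1 = √(μ/r₁) = 7786 m/s; transfer-perigee v_p = √[μ(2/r₁ − 1/a_t)] = 10000 m/s.
Δv₁ = v_p − v_c1 = 2216 m/s.
= 2.216 km/s.

Δv ≈ 2.22 km/s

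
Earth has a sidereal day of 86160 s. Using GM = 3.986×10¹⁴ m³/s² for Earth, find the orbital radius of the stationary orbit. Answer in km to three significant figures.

A synchronous orbit has period T, so by Kepler's third law a = (μT²/4π²)^(1/3).
μT²/4π² = 3.986×10¹⁴ × (8.616×10⁴)² / 39.48 = 7.495×10²² m³.
a = 4.216×10⁷ m = 42163 km.

r_sync ≈ 42200 km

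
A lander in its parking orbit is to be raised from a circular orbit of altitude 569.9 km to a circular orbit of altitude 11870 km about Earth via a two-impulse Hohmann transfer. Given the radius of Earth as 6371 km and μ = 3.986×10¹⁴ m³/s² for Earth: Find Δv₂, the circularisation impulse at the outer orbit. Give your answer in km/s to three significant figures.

r₁ = 6371 + 569.9 = 6940.9 km = 6.9409×10⁶ m.
r₂ = 6371 + 11870 = 18241 km = 1.8241×10⁷ m.
Transfer ellipse a_t = (r₁ + r₂)/2 = 1.259×10⁷ m.
At r₁: circular v_c1 = √(μ/r₁) = 7578 m/s; transfer-perigee v_p = √[μ(2/r₁ − 1/a_t)] = 9121 m/s.
At r₂: circular v_c2 = √(μ/r₂) = 4675 m/s; transfer-apogee v_a = √[μ(2/r₂ − 1/a_t)] = 3471 m/s.
Δv₂ = v_c2 − v_a = 1204 m/s.
= 1.204 km/s.

Δv ≈ 1.20 km/s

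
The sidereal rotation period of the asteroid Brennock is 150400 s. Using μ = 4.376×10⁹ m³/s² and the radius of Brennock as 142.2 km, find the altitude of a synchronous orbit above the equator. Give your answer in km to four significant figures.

A synchronous orbit has period T, so by Kepler's third law a = (μT²/4π²)^(1/3).
μT²/4π² = 4.376×10⁹ × (1.504×10⁵)² / 39.48 = 2.507×10¹⁸ m³.
a = 1.359×10⁶ m = 1358.5 km.
Altitude h = a − R = 1358.5 − 142.2 = 1216.3 km.

h_sync ≈ 1216 km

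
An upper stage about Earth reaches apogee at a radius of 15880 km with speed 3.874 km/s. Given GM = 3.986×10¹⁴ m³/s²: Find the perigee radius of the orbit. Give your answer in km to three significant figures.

perigee radius ≈ 6770 km

r_a = 1.588×10⁷ m.
Specific energy ε = v²/2 − μ/r = -1.760×10⁷ J/kg, so a = −μ/(2ε) = 1.133×10⁷ m.
The apsides satisfy r_p + r_a = 2a, so the perigee radius is 2a − r_a = 6.772×10⁶ m = 6771.8 km.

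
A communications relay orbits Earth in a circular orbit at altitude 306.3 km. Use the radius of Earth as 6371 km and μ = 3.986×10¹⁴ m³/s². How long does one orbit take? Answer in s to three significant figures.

T ≈ 5430 s

r = 6371 + 306.3 = 6677.3 km = 6.6773×10⁶ m.
Kepler's third law: T = 2π√(r³/μ) = 2π√((6.677×10⁶)³ / 3.986×10¹⁴).
r³/μ = 7.469×10⁵ s², so T = 2π × 8.642×10² = 5.430×10³ s.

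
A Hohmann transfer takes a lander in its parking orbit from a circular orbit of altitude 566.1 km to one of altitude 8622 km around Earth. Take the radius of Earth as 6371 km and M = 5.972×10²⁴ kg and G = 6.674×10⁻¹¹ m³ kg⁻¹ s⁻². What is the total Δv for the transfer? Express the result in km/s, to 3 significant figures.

μ = GM = 6.674×10⁻¹¹ × 5.972×10²⁴ = 3.986×10¹⁴ m³/s².
r₁ = 6371 + 566.1 = 6937.1 km = 6.9371×10⁶ m.
r₂ = 6371 + 8622 = 14993 km = 1.4993×10⁷ m.
Transfer ellipse a_t = (r₁ + r₂)/2 = 1.097×10⁷ m.
At r₁: circular v_c1 = √(μ/r₁) = 7580 m/s; transfer-perigee v_p = √[μ(2/r₁ − 1/a_t)] = 8863 m/s.
Δv₁ = v_p − v_c1 = 1284 m/s.
At r₂: circular v_c2 = √(μ/r₂) = 5156 m/s; transfer-apogee v_a = √[μ(2/r₂ − 1/a_t)] = 4101 m/s.
Δv₂ = v_c2 − v_a = 1055 m/s.
Total Δv = Δv₁ + Δv₂ = 2338 m/s = 2.338 km/s.

Δv_total ≈ 2.34 km/s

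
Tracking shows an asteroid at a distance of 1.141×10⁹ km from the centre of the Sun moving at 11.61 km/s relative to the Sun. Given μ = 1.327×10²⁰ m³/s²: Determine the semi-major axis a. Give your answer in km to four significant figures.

a ≈ 1.357×10⁹ km

r = 1.141×10¹² m.
Specific orbital energy ε = v²/2 − μ/r = (11610)²/2 − 1.327×10²⁰/1.141×10¹² = -4.891×10⁷ J/kg.
Since ε = −μ/(2a), a = −μ/(2ε) = 1.357×10¹² m = 1.3567×10⁹ km.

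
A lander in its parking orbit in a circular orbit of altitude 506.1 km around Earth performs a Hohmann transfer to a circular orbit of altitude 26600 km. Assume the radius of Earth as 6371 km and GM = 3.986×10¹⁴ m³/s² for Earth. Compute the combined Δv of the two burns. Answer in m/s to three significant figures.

Δv_total ≈ 3610 m/s

r₁ = 6371 + 506.1 = 6877.1 km = 6.8771×10⁶ m.
r₂ = 6371 + 26600 = 32971 km = 3.2971×10⁷ m.
Transfer ellipse a_t = (r₁ + r₂)/2 = 1.992×10⁷ m.
At r₁: circular v_c1 = √(μ/r₁) = 7613 m/s; transfer-perigee v_p = √[μ(2/r₁ − 1/a_t)] = 9794 m/s.
Δv₁ = v_p − v_c1 = 2180 m/s.
At r₂: circular v_c2 = √(μ/r₂) = 3477 m/s; transfer-apogee v_a = √[μ(2/r₂ − 1/a_t)] = 2043 m/s.
Δv₂ = v_c2 − v_a = 1434 m/s.
Total Δv = Δv₁ + Δv₂ = 3615 m/s.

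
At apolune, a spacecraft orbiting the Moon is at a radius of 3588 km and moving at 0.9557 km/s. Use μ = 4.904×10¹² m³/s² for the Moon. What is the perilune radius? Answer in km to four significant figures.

perilune radius ≈ 1800 km

r_a = 3.588×10⁶ m.
Specific energy ε = v²/2 − μ/r = -9.101×10⁵ J/kg, so a = −μ/(2ε) = 2.694×10⁶ m.
The apsides satisfy r_p + r_a = 2a, so the perilune radius is 2a − r_a = 1.800×10⁶ m = 1800.4 km.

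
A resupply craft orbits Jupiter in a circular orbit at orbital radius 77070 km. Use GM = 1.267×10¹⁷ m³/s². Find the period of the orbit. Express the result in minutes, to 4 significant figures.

T ≈ 199.1 minutes

r = 77070 km = 7.707×10⁷ m.
Kepler's third law: T = 2π√(r³/μ) = 2π√((7.707×10⁷)³ / 1.267×10¹⁷).
r³/μ = 3.613×10⁶ s², so T = 2π × 1.901×10³ = 1.194×10⁴ s.
Converting: 1.194×10⁴ s ÷ 60.00 = 199.1 minutes.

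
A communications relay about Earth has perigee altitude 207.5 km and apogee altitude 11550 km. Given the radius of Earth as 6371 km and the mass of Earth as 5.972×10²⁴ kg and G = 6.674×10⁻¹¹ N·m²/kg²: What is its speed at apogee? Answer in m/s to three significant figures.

μ = GM = 6.674×10⁻¹¹ × 5.972×10²⁴ = 3.986×10¹⁴ m³/s².
r_p = 6371 + 207.5 = 6578.5 km = 6.5785×10⁶ m.
r_a = 6371 + 11550 = 17921 km = 1.7921×10⁷ m.
Semi-major axis a = (r_p + r_a)/2 = 12250 km = 1.225×10⁷ m.
Vis-viva: v² = μ(2/r − 1/a) = 3.986×10¹⁴ × (1.116×10⁻⁷ − 8.163×10⁻⁸) = 1.194×10⁷ m²/s².
v = 3456 m/s.

v ≈ 3460 m/s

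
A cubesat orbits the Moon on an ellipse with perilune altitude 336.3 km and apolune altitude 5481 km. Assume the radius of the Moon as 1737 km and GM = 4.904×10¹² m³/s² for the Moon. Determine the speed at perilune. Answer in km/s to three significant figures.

r_p = 1737 + 336.3 = 2073.3 km = 2.0733×10⁶ m.
r_a = 1737 + 5481 = 7218.0 km = 7.2180×10⁶ m.
Semi-major axis a = (r_p + r_a)/2 = 4645.6 km = 4.646×10⁶ m.
Vis-viva: v² = μ(2/r − 1/a) = 4.904×10¹² × (9.646×10⁻⁷ − 2.153×10⁻⁷) = 3.675×10⁶ m²/s².
v = 1917 m/s = 1.917 km/s.

v ≈ 1.92 km/s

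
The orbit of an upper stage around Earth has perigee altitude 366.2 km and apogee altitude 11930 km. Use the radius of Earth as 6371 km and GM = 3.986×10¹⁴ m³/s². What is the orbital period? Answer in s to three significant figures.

T ≈ 13900 s

r_p = 6371 + 366.2 = 6737.2 km = 6.7372×10⁶ m.
r_a = 6371 + 11930 = 18301 km = 1.8301×10⁷ m.
Semi-major axis a = (r_p + r_a)/2 = (6737.2 + 18301)/2 = 12519 km = 1.252×10⁷ m.
By Kepler's third law T = 2π√(a³/μ) = 2π × 2.219×10³ = 1.394×10⁴ s.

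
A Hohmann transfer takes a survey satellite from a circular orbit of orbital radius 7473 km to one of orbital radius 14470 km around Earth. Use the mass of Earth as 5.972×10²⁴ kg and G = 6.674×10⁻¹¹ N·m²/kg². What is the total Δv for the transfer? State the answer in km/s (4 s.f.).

μ = GM = 6.674×10⁻¹¹ × 5.972×10²⁴ = 3.986×10¹⁴ m³/s².
r₁ = 7473 km = 7.473×10⁶ m.
r₂ = 14470 km = 1.447×10⁷ m.
Transfer ellipse a_t = (r₁ + r₂)/2 = 1.097×10⁷ m.
At r₁: circular v_c1 = √(μ/r₁) = 7303 m/s; transfer-perigee v_p = √[μ(2/r₁ − 1/a_t)] = 8387 m/s.
Δv₁ = v_p − v_c1 = 1084 m/s.
At r₂: circular v_c2 = √(μ/r₂) = 5248 m/s; transfer-apogee v_a = √[μ(2/r₂ − 1/a_t)] = 4331 m/s.
Δv₂ = v_c2 − v_a = 916.9 m/s.
Total Δv = Δv₁ + Δv₂ = 2001 m/s = 2.001 km/s.

Δv_total ≈ 2.001 km/s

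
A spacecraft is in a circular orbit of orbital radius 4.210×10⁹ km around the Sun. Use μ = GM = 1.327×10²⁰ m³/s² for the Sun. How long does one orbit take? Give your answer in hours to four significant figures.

T ≈ 1309000 hours

r = 4.210×10⁹ km = 4.210×10¹² m.
Kepler's third law: T = 2π√(r³/μ) = 2π√((4.210×10¹²)³ / 1.327×10²⁰).
r³/μ = 5.623×10¹⁷ s², so T = 2π × 7.499×10⁸ = 4.712×10⁹ s.
Converting: 4.712×10⁹ s ÷ 3600 = 1.309×10⁶ hours.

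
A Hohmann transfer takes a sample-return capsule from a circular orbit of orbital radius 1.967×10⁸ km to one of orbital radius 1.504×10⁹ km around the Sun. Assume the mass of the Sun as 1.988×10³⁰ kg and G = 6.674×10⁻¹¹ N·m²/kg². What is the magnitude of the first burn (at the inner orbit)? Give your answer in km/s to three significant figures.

Δv ≈ 8.57 km/s

μ = GM = 6.674×10⁻¹¹ × 1.988×10³⁰ = 1.327×10²⁰ m³/s².
r₁ = 1.967×10⁸ km = 1.967×10¹¹ m.
r₂ = 1.504×10⁹ km = 1.504×10¹² m.
Transfer ellipse a_t = (r₁ + r₂)/2 = 8.504×10¹¹ m.
At r₁: circular v_c1 = √(μ/r₁) = 25970 m/s; transfer-perihelion v_p = √[μ(2/r₁ − 1/a_t)] = 34540 m/s.
Δv₁ = v_p − v_c1 = 8569 m/s.
= 8.569 km/s.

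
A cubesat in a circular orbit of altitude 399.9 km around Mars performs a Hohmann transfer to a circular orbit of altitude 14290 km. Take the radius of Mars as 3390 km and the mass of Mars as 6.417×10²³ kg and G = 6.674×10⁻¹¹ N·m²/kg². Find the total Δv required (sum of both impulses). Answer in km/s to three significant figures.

μ = GM = 6.674×10⁻¹¹ × 6.417×10²³ = 4.283×10¹³ m³/s².
r₁ = 3390 + 399.9 = 3789.9 km = 3.7899×10⁶ m.
r₂ = 3390 + 14290 = 17680 km = 1.7680×10⁷ m.
Transfer ellipse a_t = (r₁ + r₂)/2 = 1.073×10⁷ m.
At r₁: circular v_c1 = √(μ/r₁) = 3362 m/s; transfer-periapsis v_p = √[μ(2/r₁ − 1/a_t)] = 4314 m/s.
Δv₁ = v_p − v_c1 = 952.5 m/s.
At r₂: circular v_c2 = √(μ/r₂) = 1556 m/s; transfer-apoapsis v_a = √[μ(2/r₂ − 1/a_t)] = 924.8 m/s.
Δv₂ = v_c2 − v_a = 631.6 m/s.
Total Δv = Δv₁ + Δv₂ = 1584 m/s = 1.584 km/s.

Δv_total ≈ 1.58 km/s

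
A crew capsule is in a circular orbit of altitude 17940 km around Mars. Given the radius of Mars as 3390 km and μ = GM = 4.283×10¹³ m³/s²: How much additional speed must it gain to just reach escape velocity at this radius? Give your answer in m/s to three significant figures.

r = 3390 + 17940 = 21330 km = 2.1330×10⁷ m.
Circular speed v_c = √(μ/r) = 1417 m/s.
Escape speed v_esc = √(2μ/r) = √2 × v_c = 2004 m/s.
Δv = v_esc − v_c = 587.0 m/s.

Δv ≈ 587 m/s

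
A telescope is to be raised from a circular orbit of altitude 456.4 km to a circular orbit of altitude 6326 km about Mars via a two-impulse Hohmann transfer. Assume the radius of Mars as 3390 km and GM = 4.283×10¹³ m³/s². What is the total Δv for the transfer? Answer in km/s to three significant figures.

r₁ = 3390 + 456.4 = 3846.4 km = 3.8464×10⁶ m.
r₂ = 3390 + 6326 = 9716.0 km = 9.7160×10⁶ m.
Transfer ellipse a_t = (r₁ + r₂)/2 = 6.781×10⁶ m.
At r₁: circular v_c1 = √(μ/r₁) = 3337 m/s; transfer-periapsis v_p = √[μ(2/r₁ − 1/a_t)] = 3994 m/s.
Δv₁ = v_p − v_c1 = 657.3 m/s.
At r₂: circular v_c2 = √(μ/r₂) = 2100 m/s; transfer-apoapsis v_a = √[μ(2/r₂ − 1/a_t)] = 1581 m/s.
Δv₂ = v_c2 − v_a = 518.3 m/s.
Total Δv = Δv₁ + Δv₂ = 1176 m/s = 1.176 km/s.

Δv_total ≈ 1.18 km/s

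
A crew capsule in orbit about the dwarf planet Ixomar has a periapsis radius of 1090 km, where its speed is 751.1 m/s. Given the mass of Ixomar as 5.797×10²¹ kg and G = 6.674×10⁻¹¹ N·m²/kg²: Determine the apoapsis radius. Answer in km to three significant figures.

μ = GM = 6.674×10⁻¹¹ × 5.797×10²¹ = 3.869×10¹¹ m³/s².
r_p = 1.090×10⁶ m.
Specific energy ε = v²/2 − μ/r = -7.287×10⁴ J/kg, so a = −μ/(2ε) = 2.655×10⁶ m.
The apsides satisfy r_p + r_a = 2a, so the apoapsis radius is 2a − r_p = 4.219×10⁶ m = 4219.3 km.

apoapsis radius ≈ 4220 km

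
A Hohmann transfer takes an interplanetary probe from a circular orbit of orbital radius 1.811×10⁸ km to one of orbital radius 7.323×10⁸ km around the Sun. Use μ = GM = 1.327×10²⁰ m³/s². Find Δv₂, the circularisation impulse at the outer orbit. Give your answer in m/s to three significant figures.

Δv ≈ 4980 m/s

r₁ = 1.811×10⁸ km = 1.811×10¹¹ m.
r₂ = 7.323×10⁸ km = 7.323×10¹¹ m.
Transfer ellipse a_t = (r₁ + r₂)/2 = 4.567×10¹¹ m.
At r₁: circular v_c1 = √(μ/r₁) = 27070 m/s; transfer-perihelion v_p = √[μ(2/r₁ − 1/a_t)] = 34280 m/s.
At r₂: circular v_c2 = √(μ/r₂) = 13460 m/s; transfer-aphelion v_a = √[μ(2/r₂ − 1/a_t)] = 8477 m/s.
Δv₂ = v_c2 − v_a = 4985 m/s.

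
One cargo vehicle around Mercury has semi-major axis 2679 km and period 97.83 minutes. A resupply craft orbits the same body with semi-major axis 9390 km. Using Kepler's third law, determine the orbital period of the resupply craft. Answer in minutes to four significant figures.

T₂ ≈ 642.0 minutes

Kepler's third law: T² ∝ a³, so T₂ = T₁ (a₂/a₁)^(3/2).
a₂/a₁ = 3.505, (a₂/a₁)^(3/2) = 6.562.
T₂ = 97.83 × 6.562 = 642.0 minutes.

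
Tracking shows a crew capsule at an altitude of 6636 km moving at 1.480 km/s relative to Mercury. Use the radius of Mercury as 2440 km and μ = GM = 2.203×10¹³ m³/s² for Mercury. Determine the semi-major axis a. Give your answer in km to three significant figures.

a ≈ 8270 km

r = 2440 + 6636 = 9076.0 km = 9.076×10⁶ m.
Specific orbital energy ε = v²/2 − μ/r = (1480)²/2 − 2.203×10¹³/9.076×10⁶ = -1.332×10⁶ J/kg.
Since ε = −μ/(2a), a = −μ/(2ε) = 8.269×10⁶ m = 8269.0 km.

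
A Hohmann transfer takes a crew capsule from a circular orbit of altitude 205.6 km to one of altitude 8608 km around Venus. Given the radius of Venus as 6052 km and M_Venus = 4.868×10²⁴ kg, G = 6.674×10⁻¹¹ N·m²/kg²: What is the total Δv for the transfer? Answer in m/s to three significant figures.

μ = GM = 6.674×10⁻¹¹ × 4.868×10²⁴ = 3.249×10¹⁴ m³/s².
r₁ = 6052 + 205.6 = 6257.6 km = 6.2576×10⁶ m.
r₂ = 6052 + 8608 = 14660 km = 1.4660×10⁷ m.
Transfer ellipse a_t = (r₁ + r₂)/2 = 1.046×10⁷ m.
At r₁: circular v_c1 = √(μ/r₁) = 7206 m/s; transfer-periapsis v_p = √[μ(2/r₁ − 1/a_t)] = 8531 m/s.
Δv₁ = v_p − v_c1 = 1325 m/s.
At r₂: circular v_c2 = √(μ/r₂) = 4708 m/s; transfer-apoapsis v_a = √[μ(2/r₂ − 1/a_t)] = 3641 m/s.
Δv₂ = v_c2 − v_a = 1066 m/s.
Total Δv = Δv₁ + Δv₂ = 2392 m/s.

Δv_total ≈ 2390 m/s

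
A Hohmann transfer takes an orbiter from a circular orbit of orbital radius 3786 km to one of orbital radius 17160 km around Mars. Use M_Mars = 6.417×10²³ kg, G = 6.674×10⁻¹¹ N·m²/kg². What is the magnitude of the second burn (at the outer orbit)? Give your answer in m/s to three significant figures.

Δv ≈ 630 m/s

μ = GM = 6.674×10⁻¹¹ × 6.417×10²³ = 4.283×10¹³ m³/s².
r₁ = 3786 km = 3.786×10⁶ m.
r₂ = 17160 km = 1.716×10⁷ m.
Transfer ellipse a_t = (r₁ + r₂)/2 = 1.047×10⁷ m.
At r₁: circular v_c1 = √(μ/r₁) = 3363 m/s; transfer-periapsis v_p = √[μ(2/r₁ − 1/a_t)] = 4305 m/s.
At r₂: circular v_c2 = √(μ/r₂) = 1580 m/s; transfer-apoapsis v_a = √[μ(2/r₂ − 1/a_t)] = 949.9 m/s.
Δv₂ = v_c2 − v_a = 629.9 m/s.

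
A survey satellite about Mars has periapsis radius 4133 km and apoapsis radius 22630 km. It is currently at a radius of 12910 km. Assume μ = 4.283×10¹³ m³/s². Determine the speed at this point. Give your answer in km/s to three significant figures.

Semi-major axis a = (r_p + r_a)/2 = 13382 km = 1.338×10⁷ m.
Vis-viva: v² = μ(2/r − 1/a) = 4.283×10¹³ × (1.549×10⁻⁷ − 7.473×10⁻⁸) = 3.434×10⁶ m²/s².
v = 1853 m/s = 1.853 km/s.

v ≈ 1.85 km/s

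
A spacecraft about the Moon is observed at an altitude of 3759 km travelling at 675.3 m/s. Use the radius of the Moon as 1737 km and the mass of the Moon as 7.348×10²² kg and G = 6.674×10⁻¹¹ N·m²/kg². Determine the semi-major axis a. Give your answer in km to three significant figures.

a ≈ 3690 km

μ = GM = 6.674×10⁻¹¹ × 7.348×10²² = 4.904×10¹² m³/s².
r = 1737 + 3759 = 5496.0 km = 5.496×10⁶ m.
Vis-viva rearranged: 1/a = 2/r − v²/μ = 3.639×10⁻⁷ − 9.299×10⁻⁸ = 2.709×10⁻⁷ m⁻¹.
a = 3.691×10⁶ m = 3691.3 km.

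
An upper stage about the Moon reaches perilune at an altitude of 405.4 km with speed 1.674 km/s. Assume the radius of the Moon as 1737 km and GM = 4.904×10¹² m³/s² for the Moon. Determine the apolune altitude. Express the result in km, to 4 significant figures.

apolune altitude ≈ 1644 km

r_p = 1737 + 405.4 = 2142.4 km = 2.142×10⁶ m.
Specific energy ε = v²/2 − μ/r = -8.879×10⁵ J/kg, so a = −μ/(2ε) = 2.762×10⁶ m.
The apsides satisfy r_p + r_a = 2a, so the apolune radius is 2a − r_p = 3.381×10⁶ m = 3380.8 km.
Apolune altitude = 3380.8 − 1737 = 1643.8 km.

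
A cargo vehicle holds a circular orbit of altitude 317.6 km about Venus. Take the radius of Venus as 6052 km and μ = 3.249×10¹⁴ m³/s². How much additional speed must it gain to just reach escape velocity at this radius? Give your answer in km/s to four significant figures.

Δv ≈ 2.958 km/s

r = 6052 + 317.6 = 6369.6 km = 6.3696×10⁶ m.
Circular speed v_c = √(μ/r) = 7142 m/s.
Escape speed v_esc = √(2μ/r) = √2 × v_c = 10100 m/s.
Δv = v_esc − v_c = 2958 m/s = 2.958 km/s.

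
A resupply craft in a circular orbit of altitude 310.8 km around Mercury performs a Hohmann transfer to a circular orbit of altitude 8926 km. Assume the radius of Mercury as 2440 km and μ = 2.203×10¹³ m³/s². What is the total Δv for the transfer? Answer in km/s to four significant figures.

r₁ = 2440 + 310.8 = 2750.8 km = 2.7508×10⁶ m.
r₂ = 2440 + 8926 = 11366 km = 1.1366×10⁷ m.
Transfer ellipse a_t = (r₁ + r₂)/2 = 7.058×10⁶ m.
At r₁: circular v_c1 = √(μ/r₁) = 2830 m/s; transfer-periherm v_p = √[μ(2/r₁ − 1/a_t)] = 3591 m/s.
Δv₁ = v_p − v_c1 = 761.2 m/s.
At r₂: circular v_c2 = √(μ/r₂) = 1392 m/s; transfer-apoherm v_a = √[μ(2/r₂ − 1/a_t)] = 869.1 m/s.
Δv₂ = v_c2 − v_a = 523.1 m/s.
Total Δv = Δv₁ + Δv₂ = 1284 m/s = 1.284 km/s.

Δv_total ≈ 1.284 km/s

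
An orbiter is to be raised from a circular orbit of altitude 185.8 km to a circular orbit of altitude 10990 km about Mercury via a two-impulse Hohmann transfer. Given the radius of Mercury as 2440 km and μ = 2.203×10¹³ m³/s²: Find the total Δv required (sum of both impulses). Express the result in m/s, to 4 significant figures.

Δv_total ≈ 1398 m/s

r₁ = 2440 + 185.8 = 2625.8 km = 2.6258×10⁶ m.
r₂ = 2440 + 10990 = 13430 km = 1.3430×10⁷ m.
Transfer ellipse a_t = (r₁ + r₂)/2 = 8.028×10⁶ m.
At r₁: circular v_c1 = √(μ/r₁) = 2897 m/s; transfer-periherm v_p = √[μ(2/r₁ − 1/a_t)] = 3746 m/s.
Δv₁ = v_p − v_c1 = 849.9 m/s.
At r₂: circular v_c2 = √(μ/r₂) = 1281 m/s; transfer-apoherm v_a = √[μ(2/r₂ − 1/a_t)] = 732.5 m/s.
Δv₂ = v_c2 − v_a = 548.3 m/s.
Total Δv = Δv₁ + Δv₂ = 1398 m/s.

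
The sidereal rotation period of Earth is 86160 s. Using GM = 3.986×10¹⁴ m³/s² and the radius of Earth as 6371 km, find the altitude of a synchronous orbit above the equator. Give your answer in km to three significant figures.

h_sync ≈ 35800 km

A synchronous orbit has period T, so by Kepler's third law a = (μT²/4π²)^(1/3).
μT²/4π² = 3.986×10¹⁴ × (8.616×10⁴)² / 39.48 = 7.495×10²² m³.
a = 4.216×10⁷ m = 42163 km.
Altitude h = a − R = 42163 − 6371 = 35792 km.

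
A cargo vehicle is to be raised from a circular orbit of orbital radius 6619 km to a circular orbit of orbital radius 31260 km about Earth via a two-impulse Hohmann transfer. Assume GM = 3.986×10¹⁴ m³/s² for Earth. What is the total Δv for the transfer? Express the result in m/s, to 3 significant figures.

r₁ = 6619 km = 6.619×10⁶ m.
r₂ = 31260 km = 3.126×10⁷ m.
Transfer ellipse a_t = (r₁ + r₂)/2 = 1.894×10⁷ m.
At r₁: circular v_c1 = √(μ/r₁) = 7760 m/s; transfer-perigee v_p = √[μ(2/r₁ − 1/a_t)] = 9970 m/s.
Δv₁ = v_p − v_c1 = 2210 m/s.
At r₂: circular v_c2 = √(μ/r₂) = 3571 m/s; transfer-apogee v_a = √[μ(2/r₂ − 1/a_t)] = 2111 m/s.
Δv₂ = v_c2 − v_a = 1460 m/s.
Total Δv = Δv₁ + Δv₂ = 3669 m/s.

Δv_total ≈ 3670 m/s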